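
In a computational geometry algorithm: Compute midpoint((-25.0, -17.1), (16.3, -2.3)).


M = (((-25)+16.3)/2, ((-17.1)+(-2.3))/2)
= (-4.35, -9.7)

(-4.35, -9.7)


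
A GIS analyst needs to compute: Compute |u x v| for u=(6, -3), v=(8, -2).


|u x v| = |6*(-2) - (-3)*8|
= |(-12) - (-24)| = 12

12


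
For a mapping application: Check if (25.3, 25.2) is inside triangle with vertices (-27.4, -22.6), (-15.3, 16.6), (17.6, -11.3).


Cross products: AB x AP = -1487.46, BC x BP = 1415.68, CA x CP = -1555.49
All same sign? no

No, outside


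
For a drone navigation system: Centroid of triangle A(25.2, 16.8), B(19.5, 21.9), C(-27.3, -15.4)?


Centroid = ((x_A+x_B+x_C)/3, (y_A+y_B+y_C)/3)
= ((25.2+19.5+(-27.3))/3, (16.8+21.9+(-15.4))/3)
= (5.8, 7.7667)

(5.8, 7.7667)


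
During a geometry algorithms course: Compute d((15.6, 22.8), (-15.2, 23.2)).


dx=-30.8, dy=0.4
d^2 = (-30.8)^2 + 0.4^2 = 948.8
d = sqrt(948.8) = 30.8026

30.8026


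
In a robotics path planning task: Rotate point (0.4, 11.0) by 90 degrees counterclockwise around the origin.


90° CCW: (x,y) -> (-y, x)
(0.4,11) -> (-11, 0.4)

(-11, 0.4)


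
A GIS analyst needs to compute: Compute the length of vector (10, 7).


|u| = sqrt(10^2 + 7^2) = sqrt(149) = 12.2066

12.2066


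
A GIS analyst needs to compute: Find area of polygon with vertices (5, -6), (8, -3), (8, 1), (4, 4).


Shoelace sum: (5*(-3) - 8*(-6)) + (8*1 - 8*(-3)) + (8*4 - 4*1) + (4*(-6) - 5*4)
= 49
Area = |49|/2 = 24.5

24.5


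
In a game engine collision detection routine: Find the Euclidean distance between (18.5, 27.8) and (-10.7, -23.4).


dx=-29.2, dy=-51.2
d^2 = (-29.2)^2 + (-51.2)^2 = 3474.08
d = sqrt(3474.08) = 58.9413

58.9413


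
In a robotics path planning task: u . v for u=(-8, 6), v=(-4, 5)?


u . v = u_x*v_x + u_y*v_y = (-8)*(-4) + 6*5
= 32 + 30 = 62

62


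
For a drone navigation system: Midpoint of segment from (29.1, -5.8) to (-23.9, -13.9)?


M = ((29.1+(-23.9))/2, ((-5.8)+(-13.9))/2)
= (2.6, -9.85)

(2.6, -9.85)


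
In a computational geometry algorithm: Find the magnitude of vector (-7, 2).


|u| = sqrt((-7)^2 + 2^2) = sqrt(53) = 7.2801

7.2801


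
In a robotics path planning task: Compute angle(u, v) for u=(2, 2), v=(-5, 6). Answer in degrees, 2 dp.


u.v = 2, |u| = sqrt(8) = 2.8284, |v| = sqrt(61) = 7.8102
cos(theta) = u.v/(|u||v|) = 2/sqrt(488) = 0.090536
theta = acos(0.090536) = 84.81 degrees

84.81 degrees


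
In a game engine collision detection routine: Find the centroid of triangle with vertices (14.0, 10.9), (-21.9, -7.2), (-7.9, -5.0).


Centroid = ((x_A+x_B+x_C)/3, (y_A+y_B+y_C)/3)
= ((14+(-21.9)+(-7.9))/3, (10.9+(-7.2)+(-5))/3)
= (-5.2667, -0.4333)

(-5.2667, -0.4333)


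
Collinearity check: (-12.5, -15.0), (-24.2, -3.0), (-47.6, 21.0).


Cross product: ((-24.2)-(-12.5))*(21-(-15)) - ((-3)-(-15))*((-47.6)-(-12.5))
= 0

Yes, collinear


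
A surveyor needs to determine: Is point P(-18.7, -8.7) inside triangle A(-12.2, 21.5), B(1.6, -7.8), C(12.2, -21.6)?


Cross products: AB x AP = -607.21, BC x BP = -289.68, CA x CP = 1017.03
All same sign? no

No, outside


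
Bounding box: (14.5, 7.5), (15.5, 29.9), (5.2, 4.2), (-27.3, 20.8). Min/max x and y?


x range: [-27.3, 15.5]
y range: [4.2, 29.9]
Bounding box: (-27.3,4.2) to (15.5,29.9)

(-27.3,4.2) to (15.5,29.9)


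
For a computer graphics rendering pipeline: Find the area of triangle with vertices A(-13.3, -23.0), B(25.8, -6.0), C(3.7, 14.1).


Area = |x_A(y_B-y_C) + x_B(y_C-y_A) + x_C(y_A-y_B)|/2
= |267.33 + 957.18 + (-62.9)|/2
= 1161.61/2 = 580.805

580.805


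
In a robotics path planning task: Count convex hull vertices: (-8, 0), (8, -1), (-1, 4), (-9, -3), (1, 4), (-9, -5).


Convex hull vertices (CCW): (-9, -5), (8, -1), (1, 4), (-1, 4), (-8, 0), (-9, -3)
Count = 6

6


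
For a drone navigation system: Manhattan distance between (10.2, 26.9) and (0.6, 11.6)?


|10.2-0.6| + |26.9-11.6| = 9.6 + 15.3 = 24.9

24.9


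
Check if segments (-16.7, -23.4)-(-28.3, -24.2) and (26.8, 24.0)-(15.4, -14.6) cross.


Cross products: d1=-1138.74, d2=-1577.38, d3=-515.04, d4=-76.4
d1*d2 < 0 and d3*d4 < 0? no

No, they don't intersect


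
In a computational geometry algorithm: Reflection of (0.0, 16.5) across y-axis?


Reflection over y-axis: (x,y) -> (-x,y)
(0, 16.5) -> (0, 16.5)

(0, 16.5)


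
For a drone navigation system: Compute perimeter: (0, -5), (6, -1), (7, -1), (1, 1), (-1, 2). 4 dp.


Sides: (0, -5)->(6, -1): sqrt(52) = 7.211103, (6, -1)->(7, -1): sqrt(1) = 1, (7, -1)->(1, 1): sqrt(40) = 6.324555, (1, 1)->(-1, 2): sqrt(5) = 2.236068, (-1, 2)->(0, -5): sqrt(50) = 7.071068
Sum = 23.842794
Perimeter = 23.8428

23.8428


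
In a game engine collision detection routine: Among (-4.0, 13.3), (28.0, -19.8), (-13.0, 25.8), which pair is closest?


d(P0,P1) = 46.0392, d(P0,P2) = 15.4029, d(P1,P2) = 61.3218
Closest: P0 and P2

Closest pair: (-4.0, 13.3) and (-13.0, 25.8), distance = 15.4029


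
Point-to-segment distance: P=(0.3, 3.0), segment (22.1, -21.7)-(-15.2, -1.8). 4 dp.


Project P onto AB: t = 0.73 (clamped to [0,1])
Closest point on segment: (-5.1278, -7.1737)
Distance: 11.531

11.531


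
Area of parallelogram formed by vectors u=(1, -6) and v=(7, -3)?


|u x v| = |1*(-3) - (-6)*7|
= |(-3) - (-42)| = 39

39


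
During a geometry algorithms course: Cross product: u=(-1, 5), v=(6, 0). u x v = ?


u x v = u_x*v_y - u_y*v_x = (-1)*0 - 5*6
= 0 - 30 = -30

-30


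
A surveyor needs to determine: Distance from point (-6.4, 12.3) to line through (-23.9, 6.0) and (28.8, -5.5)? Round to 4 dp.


|cross product| = 533.26
|line direction| = sqrt(2909.54) = 53.9402
Distance = 533.26/sqrt(2909.54) = 9.8861

9.8861


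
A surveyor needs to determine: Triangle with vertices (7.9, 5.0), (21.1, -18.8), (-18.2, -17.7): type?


Side lengths squared: AB^2=740.68, BC^2=1545.7, CA^2=1196.5
Sorted: [740.68, 1196.5, 1545.7]
By sides: Scalene, By angles: Acute

Scalene, Acute


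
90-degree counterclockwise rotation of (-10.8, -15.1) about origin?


90° CCW: (x,y) -> (-y, x)
(-10.8,-15.1) -> (15.1, -10.8)

(15.1, -10.8)


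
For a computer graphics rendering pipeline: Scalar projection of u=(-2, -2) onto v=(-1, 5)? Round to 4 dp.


u.v = -8, |v| = sqrt(26) = 5.099
Scalar projection = u.v / |v| = -8 / sqrt(26) = -1.5689

-1.5689


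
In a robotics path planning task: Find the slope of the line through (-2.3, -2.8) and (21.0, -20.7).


slope = (y2-y1)/(x2-x1) = ((-20.7)-(-2.8))/(21-(-2.3)) = (-17.9)/23.3 = -0.7682

-0.7682


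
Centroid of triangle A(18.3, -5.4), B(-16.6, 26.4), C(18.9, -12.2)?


Centroid = ((x_A+x_B+x_C)/3, (y_A+y_B+y_C)/3)
= ((18.3+(-16.6)+18.9)/3, ((-5.4)+26.4+(-12.2))/3)
= (6.8667, 2.9333)

(6.8667, 2.9333)


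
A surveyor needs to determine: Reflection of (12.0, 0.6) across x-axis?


Reflection over x-axis: (x,y) -> (x,-y)
(12, 0.6) -> (12, -0.6)

(12, -0.6)


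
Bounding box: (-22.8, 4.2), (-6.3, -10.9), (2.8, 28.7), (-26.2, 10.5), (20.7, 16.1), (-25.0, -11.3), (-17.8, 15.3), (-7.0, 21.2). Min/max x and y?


x range: [-26.2, 20.7]
y range: [-11.3, 28.7]
Bounding box: (-26.2,-11.3) to (20.7,28.7)

(-26.2,-11.3) to (20.7,28.7)


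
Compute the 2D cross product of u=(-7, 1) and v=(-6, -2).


u x v = u_x*v_y - u_y*v_x = (-7)*(-2) - 1*(-6)
= 14 - (-6) = 20

20


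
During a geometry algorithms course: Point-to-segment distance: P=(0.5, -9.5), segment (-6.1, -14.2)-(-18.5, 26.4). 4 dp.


Project P onto AB: t = 0.0605 (clamped to [0,1])
Closest point on segment: (-6.8499, -11.7448)
Distance: 7.685

7.685


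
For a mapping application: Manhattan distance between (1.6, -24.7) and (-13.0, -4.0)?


|1.6-(-13)| + |(-24.7)-(-4)| = 14.6 + 20.7 = 35.3

35.3


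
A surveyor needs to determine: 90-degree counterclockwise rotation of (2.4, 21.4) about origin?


90° CCW: (x,y) -> (-y, x)
(2.4,21.4) -> (-21.4, 2.4)

(-21.4, 2.4)


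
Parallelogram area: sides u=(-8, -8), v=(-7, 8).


|u x v| = |(-8)*8 - (-8)*(-7)|
= |(-64) - 56| = 120

120


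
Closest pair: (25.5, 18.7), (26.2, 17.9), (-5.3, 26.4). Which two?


d(P0,P1) = 1.063, d(P0,P2) = 31.7479, d(P1,P2) = 32.6267
Closest: P0 and P1

Closest pair: (25.5, 18.7) and (26.2, 17.9), distance = 1.063


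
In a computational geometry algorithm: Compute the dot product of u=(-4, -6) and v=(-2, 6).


u . v = u_x*v_x + u_y*v_y = (-4)*(-2) + (-6)*6
= 8 + (-36) = -28

-28


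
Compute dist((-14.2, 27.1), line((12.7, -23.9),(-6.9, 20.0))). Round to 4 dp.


|cross product| = 181.31
|line direction| = sqrt(2311.37) = 48.0767
Distance = 181.31/sqrt(2311.37) = 3.7713

3.7713


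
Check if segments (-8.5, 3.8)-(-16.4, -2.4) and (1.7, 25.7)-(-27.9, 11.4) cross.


Cross products: d1=502.38, d2=572.93, d3=-109.77, d4=-180.32
d1*d2 < 0 and d3*d4 < 0? no

No, they don't intersect


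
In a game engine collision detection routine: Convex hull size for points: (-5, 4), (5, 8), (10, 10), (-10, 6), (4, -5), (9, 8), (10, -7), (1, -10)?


Convex hull vertices (CCW): (-10, 6), (1, -10), (10, -7), (10, 10)
Count = 4

4


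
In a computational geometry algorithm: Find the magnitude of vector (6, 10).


|u| = sqrt(6^2 + 10^2) = sqrt(136) = 11.6619

11.6619


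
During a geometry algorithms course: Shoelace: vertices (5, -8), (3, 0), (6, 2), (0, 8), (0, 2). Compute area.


Shoelace sum: (5*0 - 3*(-8)) + (3*2 - 6*0) + (6*8 - 0*2) + (0*2 - 0*8) + (0*(-8) - 5*2)
= 68
Area = |68|/2 = 34

34


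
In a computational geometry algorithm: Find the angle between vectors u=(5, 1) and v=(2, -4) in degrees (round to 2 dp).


u.v = 6, |u| = sqrt(26) = 5.099, |v| = sqrt(20) = 4.4721
cos(theta) = u.v/(|u||v|) = 6/sqrt(520) = 0.263117
theta = acos(0.263117) = 74.74 degrees

74.74 degrees


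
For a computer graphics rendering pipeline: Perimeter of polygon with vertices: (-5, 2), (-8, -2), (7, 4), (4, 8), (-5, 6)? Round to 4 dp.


Sides: (-5, 2)->(-8, -2): sqrt(25) = 5, (-8, -2)->(7, 4): sqrt(261) = 16.155494, (7, 4)->(4, 8): sqrt(25) = 5, (4, 8)->(-5, 6): sqrt(85) = 9.219544, (-5, 6)->(-5, 2): sqrt(16) = 4
Sum = 39.375038
Perimeter = 39.375

39.375


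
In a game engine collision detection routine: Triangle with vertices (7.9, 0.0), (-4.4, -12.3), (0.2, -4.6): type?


Side lengths squared: AB^2=302.58, BC^2=80.45, CA^2=80.45
Sorted: [80.45, 80.45, 302.58]
By sides: Isosceles, By angles: Obtuse

Isosceles, Obtuse


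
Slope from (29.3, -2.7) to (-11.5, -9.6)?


slope = (y2-y1)/(x2-x1) = ((-9.6)-(-2.7))/((-11.5)-29.3) = (-6.9)/(-40.8) = 0.1691

0.1691


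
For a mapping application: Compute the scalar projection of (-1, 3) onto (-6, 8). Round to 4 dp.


u.v = 30, |v| = sqrt(100) = 10
Scalar projection = u.v / |v| = 30 / sqrt(100) = 3

3


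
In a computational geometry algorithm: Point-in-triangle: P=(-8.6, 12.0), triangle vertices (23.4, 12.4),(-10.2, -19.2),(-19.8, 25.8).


Cross products: AB x AP = -997.76, BC x BP = -371.52, CA x CP = -446.08
All same sign? yes

Yes, inside


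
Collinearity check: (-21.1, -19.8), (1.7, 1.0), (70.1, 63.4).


Cross product: (1.7-(-21.1))*(63.4-(-19.8)) - (1-(-19.8))*(70.1-(-21.1))
= 0

Yes, collinear


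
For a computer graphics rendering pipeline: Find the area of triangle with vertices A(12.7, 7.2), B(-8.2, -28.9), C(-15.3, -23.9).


Area = |x_A(y_B-y_C) + x_B(y_C-y_A) + x_C(y_A-y_B)|/2
= |(-63.5) + 255.02 + (-552.33)|/2
= 360.81/2 = 180.405

180.405


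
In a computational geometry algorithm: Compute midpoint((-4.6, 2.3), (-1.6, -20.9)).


M = (((-4.6)+(-1.6))/2, (2.3+(-20.9))/2)
= (-3.1, -9.3)

(-3.1, -9.3)


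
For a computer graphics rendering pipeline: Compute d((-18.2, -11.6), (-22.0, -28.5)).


dx=-3.8, dy=-16.9
d^2 = (-3.8)^2 + (-16.9)^2 = 300.05
d = sqrt(300.05) = 17.322

17.322


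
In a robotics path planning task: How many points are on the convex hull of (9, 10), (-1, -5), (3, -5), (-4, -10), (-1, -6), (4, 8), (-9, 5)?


Convex hull vertices (CCW): (-9, 5), (-4, -10), (3, -5), (9, 10)
Count = 4

4


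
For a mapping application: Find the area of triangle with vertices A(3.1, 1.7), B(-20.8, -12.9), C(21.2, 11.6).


Area = |x_A(y_B-y_C) + x_B(y_C-y_A) + x_C(y_A-y_B)|/2
= |(-75.95) + (-205.92) + 309.52|/2
= 27.65/2 = 13.825

13.825


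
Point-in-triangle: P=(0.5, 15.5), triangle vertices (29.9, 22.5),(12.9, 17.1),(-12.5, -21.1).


Cross products: AB x AP = -39.76, BC x BP = -433.04, CA x CP = 985.04
All same sign? no

No, outside


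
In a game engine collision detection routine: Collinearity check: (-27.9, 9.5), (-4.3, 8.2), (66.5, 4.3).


Cross product: ((-4.3)-(-27.9))*(4.3-9.5) - (8.2-9.5)*(66.5-(-27.9))
= 0

Yes, collinear


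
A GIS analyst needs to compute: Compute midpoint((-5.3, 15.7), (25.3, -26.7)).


M = (((-5.3)+25.3)/2, (15.7+(-26.7))/2)
= (10, -5.5)

(10, -5.5)


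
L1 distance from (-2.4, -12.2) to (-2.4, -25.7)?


|(-2.4)-(-2.4)| + |(-12.2)-(-25.7)| = 0 + 13.5 = 13.5

13.5


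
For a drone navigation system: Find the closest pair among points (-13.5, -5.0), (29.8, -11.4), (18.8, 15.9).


d(P0,P1) = 43.7704, d(P0,P2) = 38.4721, d(P1,P2) = 29.4328
Closest: P1 and P2

Closest pair: (29.8, -11.4) and (18.8, 15.9), distance = 29.4328


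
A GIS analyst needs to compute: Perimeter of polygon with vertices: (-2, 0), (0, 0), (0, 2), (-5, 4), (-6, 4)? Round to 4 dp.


Sides: (-2, 0)->(0, 0): sqrt(4) = 2, (0, 0)->(0, 2): sqrt(4) = 2, (0, 2)->(-5, 4): sqrt(29) = 5.385165, (-5, 4)->(-6, 4): sqrt(1) = 1, (-6, 4)->(-2, 0): sqrt(32) = 5.656854
Sum = 16.042019
Perimeter = 16.042

16.042


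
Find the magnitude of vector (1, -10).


|u| = sqrt(1^2 + (-10)^2) = sqrt(101) = 10.0499

10.0499


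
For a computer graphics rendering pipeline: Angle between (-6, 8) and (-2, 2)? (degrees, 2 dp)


u.v = 28, |u| = sqrt(100) = 10, |v| = sqrt(8) = 2.8284
cos(theta) = u.v/(|u||v|) = 28/sqrt(800) = 0.989949
theta = acos(0.989949) = 8.13 degrees

8.13 degrees


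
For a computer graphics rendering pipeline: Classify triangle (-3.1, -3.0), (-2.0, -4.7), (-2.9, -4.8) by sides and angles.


Side lengths squared: AB^2=4.1, BC^2=0.82, CA^2=3.28
Sorted: [0.82, 3.28, 4.1]
By sides: Scalene, By angles: Right

Scalene, Right


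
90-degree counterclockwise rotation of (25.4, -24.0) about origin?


90° CCW: (x,y) -> (-y, x)
(25.4,-24) -> (24, 25.4)

(24, 25.4)


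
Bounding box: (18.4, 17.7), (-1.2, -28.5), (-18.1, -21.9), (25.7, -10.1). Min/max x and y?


x range: [-18.1, 25.7]
y range: [-28.5, 17.7]
Bounding box: (-18.1,-28.5) to (25.7,17.7)

(-18.1,-28.5) to (25.7,17.7)


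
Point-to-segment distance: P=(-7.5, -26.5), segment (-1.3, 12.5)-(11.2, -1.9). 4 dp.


Project P onto AB: t = 1 (clamped to [0,1])
Closest point on segment: (11.2, -1.9)
Distance: 30.9006

30.9006


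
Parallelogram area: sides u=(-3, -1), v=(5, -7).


|u x v| = |(-3)*(-7) - (-1)*5|
= |21 - (-5)| = 26

26


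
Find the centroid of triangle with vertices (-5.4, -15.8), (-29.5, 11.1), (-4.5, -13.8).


Centroid = ((x_A+x_B+x_C)/3, (y_A+y_B+y_C)/3)
= (((-5.4)+(-29.5)+(-4.5))/3, ((-15.8)+11.1+(-13.8))/3)
= (-13.1333, -6.1667)

(-13.1333, -6.1667)


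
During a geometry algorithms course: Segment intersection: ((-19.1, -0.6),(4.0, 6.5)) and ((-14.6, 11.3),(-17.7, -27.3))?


Cross products: d1=-136.81, d2=732.84, d3=242.94, d4=-626.71
d1*d2 < 0 and d3*d4 < 0? yes

Yes, they intersect


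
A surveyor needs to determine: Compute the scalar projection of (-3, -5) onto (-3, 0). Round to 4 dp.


u.v = 9, |v| = sqrt(9) = 3
Scalar projection = u.v / |v| = 9 / sqrt(9) = 3

3


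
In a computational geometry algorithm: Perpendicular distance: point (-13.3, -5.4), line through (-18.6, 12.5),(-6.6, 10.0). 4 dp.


|cross product| = 201.55
|line direction| = sqrt(150.25) = 12.2577
Distance = 201.55/sqrt(150.25) = 16.4428

16.4428


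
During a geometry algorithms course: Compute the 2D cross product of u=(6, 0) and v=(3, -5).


u x v = u_x*v_y - u_y*v_x = 6*(-5) - 0*3
= (-30) - 0 = -30

-30


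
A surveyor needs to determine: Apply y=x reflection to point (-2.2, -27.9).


Reflection over y=x: (x,y) -> (y,x)
(-2.2, -27.9) -> (-27.9, -2.2)

(-27.9, -2.2)


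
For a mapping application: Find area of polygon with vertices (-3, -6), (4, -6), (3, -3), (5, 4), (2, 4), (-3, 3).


Shoelace sum: ((-3)*(-6) - 4*(-6)) + (4*(-3) - 3*(-6)) + (3*4 - 5*(-3)) + (5*4 - 2*4) + (2*3 - (-3)*4) + ((-3)*(-6) - (-3)*3)
= 132
Area = |132|/2 = 66

66


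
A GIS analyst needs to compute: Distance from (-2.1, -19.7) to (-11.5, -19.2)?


dx=-9.4, dy=0.5
d^2 = (-9.4)^2 + 0.5^2 = 88.61
d = sqrt(88.61) = 9.4133

9.4133


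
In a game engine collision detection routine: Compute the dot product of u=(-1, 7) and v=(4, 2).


u . v = u_x*v_x + u_y*v_y = (-1)*4 + 7*2
= (-4) + 14 = 10

10


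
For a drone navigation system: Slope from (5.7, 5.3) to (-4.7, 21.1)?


slope = (y2-y1)/(x2-x1) = (21.1-5.3)/((-4.7)-5.7) = 15.8/(-10.4) = -1.5192

-1.5192


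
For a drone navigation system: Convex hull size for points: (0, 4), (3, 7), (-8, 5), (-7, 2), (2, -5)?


Convex hull vertices (CCW): (-8, 5), (-7, 2), (2, -5), (3, 7)
Count = 4

4


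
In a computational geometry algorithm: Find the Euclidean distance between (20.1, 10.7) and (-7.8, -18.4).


dx=-27.9, dy=-29.1
d^2 = (-27.9)^2 + (-29.1)^2 = 1625.22
d = sqrt(1625.22) = 40.314

40.314


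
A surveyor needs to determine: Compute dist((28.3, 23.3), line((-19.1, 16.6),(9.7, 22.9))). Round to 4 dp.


|cross product| = 105.66
|line direction| = sqrt(869.13) = 29.481
Distance = 105.66/sqrt(869.13) = 3.584

3.584


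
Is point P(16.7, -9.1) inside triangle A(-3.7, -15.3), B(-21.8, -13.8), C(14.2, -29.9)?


Cross products: AB x AP = -142.82, BC x BP = 789.05, CA x CP = -408.82
All same sign? no

No, outside


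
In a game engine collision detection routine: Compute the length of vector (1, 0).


|u| = sqrt(1^2 + 0^2) = sqrt(1) = 1

1


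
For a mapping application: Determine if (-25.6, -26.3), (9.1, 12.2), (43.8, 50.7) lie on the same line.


Cross product: (9.1-(-25.6))*(50.7-(-26.3)) - (12.2-(-26.3))*(43.8-(-25.6))
= 0

Yes, collinear


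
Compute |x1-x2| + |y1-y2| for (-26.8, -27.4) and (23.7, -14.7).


|(-26.8)-23.7| + |(-27.4)-(-14.7)| = 50.5 + 12.7 = 63.2

63.2


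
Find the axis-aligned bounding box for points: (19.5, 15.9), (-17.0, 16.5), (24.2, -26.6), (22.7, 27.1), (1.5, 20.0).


x range: [-17, 24.2]
y range: [-26.6, 27.1]
Bounding box: (-17,-26.6) to (24.2,27.1)

(-17,-26.6) to (24.2,27.1)


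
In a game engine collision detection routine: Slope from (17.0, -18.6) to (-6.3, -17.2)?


slope = (y2-y1)/(x2-x1) = ((-17.2)-(-18.6))/((-6.3)-17) = 1.4/(-23.3) = -0.0601

-0.0601


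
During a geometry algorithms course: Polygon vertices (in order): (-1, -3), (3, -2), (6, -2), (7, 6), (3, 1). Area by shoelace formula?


Shoelace sum: ((-1)*(-2) - 3*(-3)) + (3*(-2) - 6*(-2)) + (6*6 - 7*(-2)) + (7*1 - 3*6) + (3*(-3) - (-1)*1)
= 48
Area = |48|/2 = 24

24


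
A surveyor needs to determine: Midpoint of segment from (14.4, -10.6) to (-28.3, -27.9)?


M = ((14.4+(-28.3))/2, ((-10.6)+(-27.9))/2)
= (-6.95, -19.25)

(-6.95, -19.25)


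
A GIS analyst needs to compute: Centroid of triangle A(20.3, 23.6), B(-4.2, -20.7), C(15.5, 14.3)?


Centroid = ((x_A+x_B+x_C)/3, (y_A+y_B+y_C)/3)
= ((20.3+(-4.2)+15.5)/3, (23.6+(-20.7)+14.3)/3)
= (10.5333, 5.7333)

(10.5333, 5.7333)


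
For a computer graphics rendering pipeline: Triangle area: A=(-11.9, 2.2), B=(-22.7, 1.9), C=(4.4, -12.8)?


Area = |x_A(y_B-y_C) + x_B(y_C-y_A) + x_C(y_A-y_B)|/2
= |(-174.93) + 340.5 + 1.32|/2
= 166.89/2 = 83.445

83.445


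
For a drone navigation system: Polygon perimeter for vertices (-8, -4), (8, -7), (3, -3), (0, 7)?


Sides: (-8, -4)->(8, -7): sqrt(265) = 16.278821, (8, -7)->(3, -3): sqrt(41) = 6.403124, (3, -3)->(0, 7): sqrt(109) = 10.440307, (0, 7)->(-8, -4): sqrt(185) = 13.601471
Sum = 46.723723
Perimeter = 46.7237

46.7237


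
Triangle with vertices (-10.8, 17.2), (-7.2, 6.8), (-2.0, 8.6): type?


Side lengths squared: AB^2=121.12, BC^2=30.28, CA^2=151.4
Sorted: [30.28, 121.12, 151.4]
By sides: Scalene, By angles: Right

Scalene, Right


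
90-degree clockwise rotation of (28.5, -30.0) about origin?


90° CW: (x,y) -> (y, -x)
(28.5,-30) -> (-30, -28.5)

(-30, -28.5)


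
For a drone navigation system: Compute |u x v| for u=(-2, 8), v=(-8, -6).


|u x v| = |(-2)*(-6) - 8*(-8)|
= |12 - (-64)| = 76

76


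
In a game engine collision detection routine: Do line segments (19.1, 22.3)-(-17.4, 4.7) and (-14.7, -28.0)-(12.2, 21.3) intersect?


Cross products: d1=-313.27, d2=1012.74, d3=1241.07, d4=-84.94
d1*d2 < 0 and d3*d4 < 0? yes

Yes, they intersect


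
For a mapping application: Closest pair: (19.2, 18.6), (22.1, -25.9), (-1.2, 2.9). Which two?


d(P0,P1) = 44.5944, d(P0,P2) = 25.742, d(P1,P2) = 37.045
Closest: P0 and P2

Closest pair: (19.2, 18.6) and (-1.2, 2.9), distance = 25.742


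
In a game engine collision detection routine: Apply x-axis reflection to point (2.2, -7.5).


Reflection over x-axis: (x,y) -> (x,-y)
(2.2, -7.5) -> (2.2, 7.5)

(2.2, 7.5)


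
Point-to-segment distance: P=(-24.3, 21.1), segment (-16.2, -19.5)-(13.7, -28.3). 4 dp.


Project P onto AB: t = 0 (clamped to [0,1])
Closest point on segment: (-16.2, -19.5)
Distance: 41.4001

41.4001


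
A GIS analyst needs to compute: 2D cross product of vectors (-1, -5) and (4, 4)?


u x v = u_x*v_y - u_y*v_x = (-1)*4 - (-5)*4
= (-4) - (-20) = 16

16


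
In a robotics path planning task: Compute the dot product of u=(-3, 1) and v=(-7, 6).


u . v = u_x*v_x + u_y*v_y = (-3)*(-7) + 1*6
= 21 + 6 = 27

27


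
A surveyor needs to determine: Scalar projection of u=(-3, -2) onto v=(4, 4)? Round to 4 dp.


u.v = -20, |v| = sqrt(32) = 5.6569
Scalar projection = u.v / |v| = -20 / sqrt(32) = -3.5355

-3.5355


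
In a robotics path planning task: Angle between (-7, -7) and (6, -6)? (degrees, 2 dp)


u.v = 0, |u| = sqrt(98) = 9.8995, |v| = sqrt(72) = 8.4853
cos(theta) = u.v/(|u||v|) = 0/sqrt(7056) = 0
theta = acos(0) = 90 degrees

90 degrees


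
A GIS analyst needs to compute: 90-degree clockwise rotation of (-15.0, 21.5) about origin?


90° CW: (x,y) -> (y, -x)
(-15,21.5) -> (21.5, 15)

(21.5, 15)


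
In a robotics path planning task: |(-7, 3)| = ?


|u| = sqrt((-7)^2 + 3^2) = sqrt(58) = 7.6158

7.6158


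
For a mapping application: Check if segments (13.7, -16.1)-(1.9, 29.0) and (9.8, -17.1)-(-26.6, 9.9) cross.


Cross products: d1=-141.7, d2=-1464.74, d3=187.69, d4=1510.73
d1*d2 < 0 and d3*d4 < 0? no

No, they don't intersect


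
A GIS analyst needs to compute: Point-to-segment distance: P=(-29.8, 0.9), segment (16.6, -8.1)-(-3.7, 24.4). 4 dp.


Project P onto AB: t = 0.8407 (clamped to [0,1])
Closest point on segment: (-0.466, 19.2225)
Distance: 34.586

34.586


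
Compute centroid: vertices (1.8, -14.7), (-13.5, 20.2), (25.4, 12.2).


Centroid = ((x_A+x_B+x_C)/3, (y_A+y_B+y_C)/3)
= ((1.8+(-13.5)+25.4)/3, ((-14.7)+20.2+12.2)/3)
= (4.5667, 5.9)

(4.5667, 5.9)


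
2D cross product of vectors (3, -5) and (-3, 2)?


u x v = u_x*v_y - u_y*v_x = 3*2 - (-5)*(-3)
= 6 - 15 = -9

-9


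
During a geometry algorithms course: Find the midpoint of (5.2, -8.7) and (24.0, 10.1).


M = ((5.2+24)/2, ((-8.7)+10.1)/2)
= (14.6, 0.7)

(14.6, 0.7)


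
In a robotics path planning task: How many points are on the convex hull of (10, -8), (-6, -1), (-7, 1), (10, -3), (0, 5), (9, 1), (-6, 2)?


Convex hull vertices (CCW): (-7, 1), (-6, -1), (10, -8), (10, -3), (9, 1), (0, 5), (-6, 2)
Count = 7

7


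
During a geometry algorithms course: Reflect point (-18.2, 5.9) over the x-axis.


Reflection over x-axis: (x,y) -> (x,-y)
(-18.2, 5.9) -> (-18.2, -5.9)

(-18.2, -5.9)


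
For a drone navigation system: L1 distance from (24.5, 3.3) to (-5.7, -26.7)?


|24.5-(-5.7)| + |3.3-(-26.7)| = 30.2 + 30 = 60.2

60.2


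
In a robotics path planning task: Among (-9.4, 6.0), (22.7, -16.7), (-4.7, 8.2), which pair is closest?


d(P0,P1) = 39.3154, d(P0,P2) = 5.1894, d(P1,P2) = 37.0239
Closest: P0 and P2

Closest pair: (-9.4, 6.0) and (-4.7, 8.2), distance = 5.1894


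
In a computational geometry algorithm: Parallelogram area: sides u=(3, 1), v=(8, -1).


|u x v| = |3*(-1) - 1*8|
= |(-3) - 8| = 11

11


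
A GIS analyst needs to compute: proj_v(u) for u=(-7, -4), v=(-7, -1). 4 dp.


u.v = 53, |v| = sqrt(50) = 7.0711
Scalar projection = u.v / |v| = 53 / sqrt(50) = 7.4953

7.4953


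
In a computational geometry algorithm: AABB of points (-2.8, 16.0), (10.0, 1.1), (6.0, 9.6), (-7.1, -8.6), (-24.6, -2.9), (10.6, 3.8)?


x range: [-24.6, 10.6]
y range: [-8.6, 16]
Bounding box: (-24.6,-8.6) to (10.6,16)

(-24.6,-8.6) to (10.6,16)


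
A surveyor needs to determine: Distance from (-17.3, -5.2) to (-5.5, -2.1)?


dx=11.8, dy=3.1
d^2 = 11.8^2 + 3.1^2 = 148.85
d = sqrt(148.85) = 12.2004

12.2004


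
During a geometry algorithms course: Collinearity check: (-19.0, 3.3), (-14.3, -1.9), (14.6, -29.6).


Cross product: ((-14.3)-(-19))*((-29.6)-3.3) - ((-1.9)-3.3)*(14.6-(-19))
= 20.09

No, not collinear


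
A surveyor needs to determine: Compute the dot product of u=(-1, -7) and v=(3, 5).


u . v = u_x*v_x + u_y*v_y = (-1)*3 + (-7)*5
= (-3) + (-35) = -38

-38


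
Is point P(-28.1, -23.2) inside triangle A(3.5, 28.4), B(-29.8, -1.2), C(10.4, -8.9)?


Cross products: AB x AP = 782.92, BC x BP = -871.31, CA x CP = 1534.72
All same sign? no

No, outside


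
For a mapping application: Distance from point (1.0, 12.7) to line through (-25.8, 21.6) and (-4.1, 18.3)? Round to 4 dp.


|cross product| = 104.69
|line direction| = sqrt(481.78) = 21.9495
Distance = 104.69/sqrt(481.78) = 4.7696

4.7696


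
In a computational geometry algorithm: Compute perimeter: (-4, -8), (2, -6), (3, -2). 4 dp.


Sides: (-4, -8)->(2, -6): sqrt(40) = 6.324555, (2, -6)->(3, -2): sqrt(17) = 4.123106, (3, -2)->(-4, -8): sqrt(85) = 9.219544
Sum = 19.667205
Perimeter = 19.6672

19.6672


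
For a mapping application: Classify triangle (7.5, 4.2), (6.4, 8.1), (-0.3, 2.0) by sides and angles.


Side lengths squared: AB^2=16.42, BC^2=82.1, CA^2=65.68
Sorted: [16.42, 65.68, 82.1]
By sides: Scalene, By angles: Right

Scalene, Right


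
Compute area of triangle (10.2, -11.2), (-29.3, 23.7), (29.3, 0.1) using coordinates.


Area = |x_A(y_B-y_C) + x_B(y_C-y_A) + x_C(y_A-y_B)|/2
= |240.72 + (-331.09) + (-1022.57)|/2
= 1112.94/2 = 556.47

556.47


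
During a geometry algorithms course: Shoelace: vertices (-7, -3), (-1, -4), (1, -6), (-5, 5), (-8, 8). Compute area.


Shoelace sum: ((-7)*(-4) - (-1)*(-3)) + ((-1)*(-6) - 1*(-4)) + (1*5 - (-5)*(-6)) + ((-5)*8 - (-8)*5) + ((-8)*(-3) - (-7)*8)
= 90
Area = |90|/2 = 45

45


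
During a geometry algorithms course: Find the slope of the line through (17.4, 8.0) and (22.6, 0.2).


slope = (y2-y1)/(x2-x1) = (0.2-8)/(22.6-17.4) = (-7.8)/5.2 = -1.5

-1.5


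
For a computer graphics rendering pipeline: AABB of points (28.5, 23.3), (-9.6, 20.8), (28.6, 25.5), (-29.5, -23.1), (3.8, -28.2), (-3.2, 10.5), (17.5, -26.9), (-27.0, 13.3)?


x range: [-29.5, 28.6]
y range: [-28.2, 25.5]
Bounding box: (-29.5,-28.2) to (28.6,25.5)

(-29.5,-28.2) to (28.6,25.5)


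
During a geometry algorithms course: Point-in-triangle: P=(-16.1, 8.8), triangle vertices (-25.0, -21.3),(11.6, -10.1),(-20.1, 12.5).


Cross products: AB x AP = 1001.98, BC x BP = 26.89, CA x CP = 153.33
All same sign? yes

Yes, inside


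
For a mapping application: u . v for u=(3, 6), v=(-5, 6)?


u . v = u_x*v_x + u_y*v_y = 3*(-5) + 6*6
= (-15) + 36 = 21

21


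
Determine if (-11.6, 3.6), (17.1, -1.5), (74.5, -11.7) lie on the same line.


Cross product: (17.1-(-11.6))*((-11.7)-3.6) - ((-1.5)-3.6)*(74.5-(-11.6))
= 0

Yes, collinear


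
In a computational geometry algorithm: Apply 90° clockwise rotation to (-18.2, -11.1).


90° CW: (x,y) -> (y, -x)
(-18.2,-11.1) -> (-11.1, 18.2)

(-11.1, 18.2)


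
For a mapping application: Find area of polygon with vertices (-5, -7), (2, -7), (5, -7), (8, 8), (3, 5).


Shoelace sum: ((-5)*(-7) - 2*(-7)) + (2*(-7) - 5*(-7)) + (5*8 - 8*(-7)) + (8*5 - 3*8) + (3*(-7) - (-5)*5)
= 186
Area = |186|/2 = 93

93


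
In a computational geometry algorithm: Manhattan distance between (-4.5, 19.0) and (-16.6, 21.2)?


|(-4.5)-(-16.6)| + |19-21.2| = 12.1 + 2.2 = 14.3

14.3


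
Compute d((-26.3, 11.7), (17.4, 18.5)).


dx=43.7, dy=6.8
d^2 = 43.7^2 + 6.8^2 = 1955.93
d = sqrt(1955.93) = 44.2259

44.2259


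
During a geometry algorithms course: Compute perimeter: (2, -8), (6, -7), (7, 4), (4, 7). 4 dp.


Sides: (2, -8)->(6, -7): sqrt(17) = 4.123106, (6, -7)->(7, 4): sqrt(122) = 11.045361, (7, 4)->(4, 7): sqrt(18) = 4.242641, (4, 7)->(2, -8): sqrt(229) = 15.132746
Sum = 34.543854
Perimeter = 34.5439

34.5439


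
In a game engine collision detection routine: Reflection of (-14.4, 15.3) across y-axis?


Reflection over y-axis: (x,y) -> (-x,y)
(-14.4, 15.3) -> (14.4, 15.3)

(14.4, 15.3)


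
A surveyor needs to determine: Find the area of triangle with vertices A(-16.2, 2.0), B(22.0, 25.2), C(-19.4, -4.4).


Area = |x_A(y_B-y_C) + x_B(y_C-y_A) + x_C(y_A-y_B)|/2
= |(-479.52) + (-140.8) + 450.08|/2
= 170.24/2 = 85.12

85.12


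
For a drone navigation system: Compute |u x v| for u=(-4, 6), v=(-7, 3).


|u x v| = |(-4)*3 - 6*(-7)|
= |(-12) - (-42)| = 30

30


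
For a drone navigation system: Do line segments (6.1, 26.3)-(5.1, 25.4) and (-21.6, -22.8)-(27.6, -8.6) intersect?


Cross products: d1=2022.38, d2=1992.3, d3=24.17, d4=54.25
d1*d2 < 0 and d3*d4 < 0? no

No, they don't intersect


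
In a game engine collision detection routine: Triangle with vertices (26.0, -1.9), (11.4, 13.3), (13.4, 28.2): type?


Side lengths squared: AB^2=444.2, BC^2=226.01, CA^2=1064.77
Sorted: [226.01, 444.2, 1064.77]
By sides: Scalene, By angles: Obtuse

Scalene, Obtuse


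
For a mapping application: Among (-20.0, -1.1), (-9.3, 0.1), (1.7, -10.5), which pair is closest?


d(P0,P1) = 10.7671, d(P0,P2) = 23.6485, d(P1,P2) = 15.2761
Closest: P0 and P1

Closest pair: (-20.0, -1.1) and (-9.3, 0.1), distance = 10.7671


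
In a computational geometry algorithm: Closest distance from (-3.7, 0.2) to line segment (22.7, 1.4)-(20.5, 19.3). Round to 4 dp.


Project P onto AB: t = 0.1125 (clamped to [0,1])
Closest point on segment: (22.4524, 3.4143)
Distance: 26.3492

26.3492


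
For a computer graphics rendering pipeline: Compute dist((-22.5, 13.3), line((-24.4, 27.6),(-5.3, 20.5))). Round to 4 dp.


|cross product| = 259.64
|line direction| = sqrt(415.22) = 20.3769
Distance = 259.64/sqrt(415.22) = 12.7418

12.7418


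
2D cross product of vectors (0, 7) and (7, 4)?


u x v = u_x*v_y - u_y*v_x = 0*4 - 7*7
= 0 - 49 = -49

-49


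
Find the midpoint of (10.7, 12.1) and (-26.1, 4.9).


M = ((10.7+(-26.1))/2, (12.1+4.9)/2)
= (-7.7, 8.5)

(-7.7, 8.5)


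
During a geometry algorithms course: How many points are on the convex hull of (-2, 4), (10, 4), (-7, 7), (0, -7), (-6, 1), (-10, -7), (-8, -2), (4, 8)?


Convex hull vertices (CCW): (-10, -7), (0, -7), (10, 4), (4, 8), (-7, 7)
Count = 5

5


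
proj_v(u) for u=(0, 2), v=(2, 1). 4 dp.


u.v = 2, |v| = sqrt(5) = 2.2361
Scalar projection = u.v / |v| = 2 / sqrt(5) = 0.8944

0.8944


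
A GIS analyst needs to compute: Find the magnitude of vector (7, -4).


|u| = sqrt(7^2 + (-4)^2) = sqrt(65) = 8.0623

8.0623


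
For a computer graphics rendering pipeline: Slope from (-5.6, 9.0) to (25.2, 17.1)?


slope = (y2-y1)/(x2-x1) = (17.1-9)/(25.2-(-5.6)) = 8.1/30.8 = 0.263

0.263


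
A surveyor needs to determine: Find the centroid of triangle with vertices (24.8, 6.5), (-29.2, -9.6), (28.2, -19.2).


Centroid = ((x_A+x_B+x_C)/3, (y_A+y_B+y_C)/3)
= ((24.8+(-29.2)+28.2)/3, (6.5+(-9.6)+(-19.2))/3)
= (7.9333, -7.4333)

(7.9333, -7.4333)


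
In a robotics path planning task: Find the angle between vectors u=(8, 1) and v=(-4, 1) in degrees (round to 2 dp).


u.v = -31, |u| = sqrt(65) = 8.0623, |v| = sqrt(17) = 4.1231
cos(theta) = u.v/(|u||v|) = -31/sqrt(1105) = -0.932568
theta = acos(-0.932568) = 158.84 degrees

158.84 degrees


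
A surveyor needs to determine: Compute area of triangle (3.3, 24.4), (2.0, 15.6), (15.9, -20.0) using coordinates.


Area = |x_A(y_B-y_C) + x_B(y_C-y_A) + x_C(y_A-y_B)|/2
= |117.48 + (-88.8) + 139.92|/2
= 168.6/2 = 84.3

84.3


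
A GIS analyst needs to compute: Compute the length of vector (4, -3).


|u| = sqrt(4^2 + (-3)^2) = sqrt(25) = 5

5


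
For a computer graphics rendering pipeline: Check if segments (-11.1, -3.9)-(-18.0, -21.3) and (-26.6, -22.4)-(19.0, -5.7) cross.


Cross products: d1=584.75, d2=-93.46, d3=-142.05, d4=536.16
d1*d2 < 0 and d3*d4 < 0? yes

Yes, they intersect


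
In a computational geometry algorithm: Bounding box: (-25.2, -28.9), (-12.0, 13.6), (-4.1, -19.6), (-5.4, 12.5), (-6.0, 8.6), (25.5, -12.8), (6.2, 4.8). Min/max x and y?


x range: [-25.2, 25.5]
y range: [-28.9, 13.6]
Bounding box: (-25.2,-28.9) to (25.5,13.6)

(-25.2,-28.9) to (25.5,13.6)


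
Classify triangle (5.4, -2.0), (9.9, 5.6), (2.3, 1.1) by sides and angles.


Side lengths squared: AB^2=78.01, BC^2=78.01, CA^2=19.22
Sorted: [19.22, 78.01, 78.01]
By sides: Isosceles, By angles: Acute

Isosceles, Acute


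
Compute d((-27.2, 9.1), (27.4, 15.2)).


dx=54.6, dy=6.1
d^2 = 54.6^2 + 6.1^2 = 3018.37
d = sqrt(3018.37) = 54.9397

54.9397


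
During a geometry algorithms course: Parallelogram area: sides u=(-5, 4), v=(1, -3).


|u x v| = |(-5)*(-3) - 4*1|
= |15 - 4| = 11

11


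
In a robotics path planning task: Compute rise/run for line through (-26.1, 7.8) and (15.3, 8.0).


slope = (y2-y1)/(x2-x1) = (8-7.8)/(15.3-(-26.1)) = 0.2/41.4 = 0.0048

0.0048


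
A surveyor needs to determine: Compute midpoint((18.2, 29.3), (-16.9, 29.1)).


M = ((18.2+(-16.9))/2, (29.3+29.1)/2)
= (0.65, 29.2)

(0.65, 29.2)


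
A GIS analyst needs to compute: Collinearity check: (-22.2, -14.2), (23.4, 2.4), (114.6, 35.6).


Cross product: (23.4-(-22.2))*(35.6-(-14.2)) - (2.4-(-14.2))*(114.6-(-22.2))
= 0

Yes, collinear


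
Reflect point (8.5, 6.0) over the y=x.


Reflection over y=x: (x,y) -> (y,x)
(8.5, 6) -> (6, 8.5)

(6, 8.5)


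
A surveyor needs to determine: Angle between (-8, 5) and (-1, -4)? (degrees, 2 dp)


u.v = -12, |u| = sqrt(89) = 9.434, |v| = sqrt(17) = 4.1231
cos(theta) = u.v/(|u||v|) = -12/sqrt(1513) = -0.308505
theta = acos(-0.308505) = 107.97 degrees

107.97 degrees


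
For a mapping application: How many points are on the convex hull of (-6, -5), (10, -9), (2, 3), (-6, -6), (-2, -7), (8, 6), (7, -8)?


Convex hull vertices (CCW): (-6, -6), (-2, -7), (10, -9), (8, 6), (2, 3), (-6, -5)
Count = 6

6


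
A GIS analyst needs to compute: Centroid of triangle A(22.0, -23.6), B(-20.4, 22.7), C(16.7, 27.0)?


Centroid = ((x_A+x_B+x_C)/3, (y_A+y_B+y_C)/3)
= ((22+(-20.4)+16.7)/3, ((-23.6)+22.7+27)/3)
= (6.1, 8.7)

(6.1, 8.7)


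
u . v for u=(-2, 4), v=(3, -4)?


u . v = u_x*v_x + u_y*v_y = (-2)*3 + 4*(-4)
= (-6) + (-16) = -22

-22


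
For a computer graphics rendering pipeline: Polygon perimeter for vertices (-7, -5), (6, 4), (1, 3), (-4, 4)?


Sides: (-7, -5)->(6, 4): sqrt(250) = 15.811388, (6, 4)->(1, 3): sqrt(26) = 5.09902, (1, 3)->(-4, 4): sqrt(26) = 5.09902, (-4, 4)->(-7, -5): sqrt(90) = 9.486833
Sum = 35.496261
Perimeter = 35.4963

35.4963


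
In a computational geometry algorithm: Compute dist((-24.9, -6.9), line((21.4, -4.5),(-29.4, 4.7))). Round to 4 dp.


|cross product| = 547.88
|line direction| = sqrt(2665.28) = 51.6263
Distance = 547.88/sqrt(2665.28) = 10.6124

10.6124


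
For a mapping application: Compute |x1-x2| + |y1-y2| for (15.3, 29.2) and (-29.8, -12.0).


|15.3-(-29.8)| + |29.2-(-12)| = 45.1 + 41.2 = 86.3

86.3


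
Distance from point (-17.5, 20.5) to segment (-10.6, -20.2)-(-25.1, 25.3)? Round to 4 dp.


Project P onto AB: t = 0.8559 (clamped to [0,1])
Closest point on segment: (-23.0107, 18.7439)
Distance: 5.7837

5.7837


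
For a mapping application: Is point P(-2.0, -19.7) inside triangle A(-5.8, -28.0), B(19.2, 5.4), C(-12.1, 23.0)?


Cross products: AB x AP = 80.58, BC x BP = 1158.75, CA x CP = 246.09
All same sign? yes

Yes, inside


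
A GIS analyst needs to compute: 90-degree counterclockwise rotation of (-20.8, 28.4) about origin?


90° CCW: (x,y) -> (-y, x)
(-20.8,28.4) -> (-28.4, -20.8)

(-28.4, -20.8)


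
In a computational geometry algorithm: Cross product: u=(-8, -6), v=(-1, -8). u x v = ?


u x v = u_x*v_y - u_y*v_x = (-8)*(-8) - (-6)*(-1)
= 64 - 6 = 58

58


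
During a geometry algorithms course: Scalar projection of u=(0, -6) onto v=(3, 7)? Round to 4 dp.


u.v = -42, |v| = sqrt(58) = 7.6158
Scalar projection = u.v / |v| = -42 / sqrt(58) = -5.5149

-5.5149


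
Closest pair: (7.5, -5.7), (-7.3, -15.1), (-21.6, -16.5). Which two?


d(P0,P1) = 17.5328, d(P0,P2) = 31.0395, d(P1,P2) = 14.3684
Closest: P1 and P2

Closest pair: (-7.3, -15.1) and (-21.6, -16.5), distance = 14.3684


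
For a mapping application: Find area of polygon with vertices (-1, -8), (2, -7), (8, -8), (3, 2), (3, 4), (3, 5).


Shoelace sum: ((-1)*(-7) - 2*(-8)) + (2*(-8) - 8*(-7)) + (8*2 - 3*(-8)) + (3*4 - 3*2) + (3*5 - 3*4) + (3*(-8) - (-1)*5)
= 93
Area = |93|/2 = 46.5

46.5


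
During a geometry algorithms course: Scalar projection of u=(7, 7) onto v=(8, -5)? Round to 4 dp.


u.v = 21, |v| = sqrt(89) = 9.434
Scalar projection = u.v / |v| = 21 / sqrt(89) = 2.226

2.226


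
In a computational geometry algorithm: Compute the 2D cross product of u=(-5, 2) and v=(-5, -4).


u x v = u_x*v_y - u_y*v_x = (-5)*(-4) - 2*(-5)
= 20 - (-10) = 30

30


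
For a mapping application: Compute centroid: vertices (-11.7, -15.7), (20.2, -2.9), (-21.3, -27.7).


Centroid = ((x_A+x_B+x_C)/3, (y_A+y_B+y_C)/3)
= (((-11.7)+20.2+(-21.3))/3, ((-15.7)+(-2.9)+(-27.7))/3)
= (-4.2667, -15.4333)

(-4.2667, -15.4333)


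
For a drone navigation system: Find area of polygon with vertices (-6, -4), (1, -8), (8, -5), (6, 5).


Shoelace sum: ((-6)*(-8) - 1*(-4)) + (1*(-5) - 8*(-8)) + (8*5 - 6*(-5)) + (6*(-4) - (-6)*5)
= 187
Area = |187|/2 = 93.5

93.5


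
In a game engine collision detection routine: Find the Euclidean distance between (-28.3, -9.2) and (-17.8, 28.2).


dx=10.5, dy=37.4
d^2 = 10.5^2 + 37.4^2 = 1509.01
d = sqrt(1509.01) = 38.846

38.846


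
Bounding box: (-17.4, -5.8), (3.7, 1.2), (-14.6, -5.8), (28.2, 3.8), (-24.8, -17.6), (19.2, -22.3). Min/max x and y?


x range: [-24.8, 28.2]
y range: [-22.3, 3.8]
Bounding box: (-24.8,-22.3) to (28.2,3.8)

(-24.8,-22.3) to (28.2,3.8)


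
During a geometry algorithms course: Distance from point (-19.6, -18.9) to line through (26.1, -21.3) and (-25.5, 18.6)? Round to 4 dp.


|cross product| = 1699.59
|line direction| = sqrt(4254.57) = 65.2271
Distance = 1699.59/sqrt(4254.57) = 26.0565

26.0565


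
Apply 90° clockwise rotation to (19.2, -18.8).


90° CW: (x,y) -> (y, -x)
(19.2,-18.8) -> (-18.8, -19.2)

(-18.8, -19.2)


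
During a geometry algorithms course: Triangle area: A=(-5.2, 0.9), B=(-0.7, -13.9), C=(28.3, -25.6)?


Area = |x_A(y_B-y_C) + x_B(y_C-y_A) + x_C(y_A-y_B)|/2
= |(-60.84) + 18.55 + 418.84|/2
= 376.55/2 = 188.275

188.275
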